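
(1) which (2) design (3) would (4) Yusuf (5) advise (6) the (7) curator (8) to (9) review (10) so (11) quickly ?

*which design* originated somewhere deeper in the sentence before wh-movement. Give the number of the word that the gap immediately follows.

9

Underlying clause: Yusuf would advise the curator to review which design so quickly.
'which design' is the direct object of 'review'. Wh-movement fronts it, leaving a gap right after 'review':
Which design would Yusuf advise the curator to review ___ so quickly?
'review' is word 9.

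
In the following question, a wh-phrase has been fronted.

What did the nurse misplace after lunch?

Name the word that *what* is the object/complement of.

Underlying clause: The nurse did misplace what after lunch.
'what' is the direct object of 'misplace'. It moves to the left edge, and the trace sits right after 'misplace':
What did the nurse misplace ___ after lunch?

misplace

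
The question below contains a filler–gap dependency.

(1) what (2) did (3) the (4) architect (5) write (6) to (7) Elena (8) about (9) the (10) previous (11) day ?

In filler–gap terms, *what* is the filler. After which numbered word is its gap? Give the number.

Pre-movement form: The architect did write to Elena about what the previous day.
'what' functions as the object of the preposition 'about'. It moves to the left edge, and the trace sits right after 'about':
What did the architect write to Elena about ___ the previous day?
'about' is word 8.

8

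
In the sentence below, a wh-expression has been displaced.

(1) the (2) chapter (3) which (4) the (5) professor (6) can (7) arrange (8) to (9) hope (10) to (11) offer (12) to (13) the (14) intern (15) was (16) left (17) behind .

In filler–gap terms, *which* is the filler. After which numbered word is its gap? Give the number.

'which' functions as the direct object of 'offer'. Fronting leaves a gap immediately after 'offer':
The chapter which the professor can arrange to hope to offer ___ to the intern was left behind.
'offer' is word 11.

11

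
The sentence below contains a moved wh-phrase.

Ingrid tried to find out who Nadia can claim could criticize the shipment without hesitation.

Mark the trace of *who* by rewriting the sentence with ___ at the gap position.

Pre-movement form: Nadia can claim who could criticize the shipment without hesitation.
The filler 'who' is interpreted as the subject of the clause embedded under 'claim'. The gap is right after 'claim'.

Ingrid tried to find out who Nadia can claim ___ could criticize the shipment without hesitation.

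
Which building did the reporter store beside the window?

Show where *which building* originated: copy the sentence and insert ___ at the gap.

Which building did the reporter store ___ beside the window?

Pre-movement form: The reporter did store which building beside the window.
'which building' functions as the direct object of 'store'. The gap is right after 'store'.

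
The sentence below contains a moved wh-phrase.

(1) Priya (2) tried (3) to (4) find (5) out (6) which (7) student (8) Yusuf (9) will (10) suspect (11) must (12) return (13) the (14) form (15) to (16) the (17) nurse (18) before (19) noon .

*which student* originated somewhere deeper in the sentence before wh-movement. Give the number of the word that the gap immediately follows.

Underlying clause: Yusuf will suspect which student must return the form to the nurse before noon.
'which student' functions as the subject of the clause embedded under 'suspect'. It moves to the left edge, and the trace sits right after 'suspect':
Priya tried to find out which student Yusuf will suspect ___ must return the form to the nurse before noon.
'suspect' is word 10.

10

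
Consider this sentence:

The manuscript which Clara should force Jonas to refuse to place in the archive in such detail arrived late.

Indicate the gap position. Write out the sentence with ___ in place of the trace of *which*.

'which' is the direct object of 'place'. The gap is right after 'place'.

The manuscript which Clara should force Jonas to refuse to place ___ in the archive in such detail arrived late.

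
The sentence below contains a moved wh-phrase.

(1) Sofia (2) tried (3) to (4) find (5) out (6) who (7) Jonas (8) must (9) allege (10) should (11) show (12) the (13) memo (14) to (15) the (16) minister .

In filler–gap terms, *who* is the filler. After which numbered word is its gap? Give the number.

9

Pre-movement form: Jonas must allege who should show the memo to the minister.
'who' functions as the subject of the clause embedded under 'allege'. Wh-movement fronts it, leaving a gap right after 'allege':
Sofia tried to find out who Jonas must allege ___ should show the memo to the minister.
'allege' is word 9.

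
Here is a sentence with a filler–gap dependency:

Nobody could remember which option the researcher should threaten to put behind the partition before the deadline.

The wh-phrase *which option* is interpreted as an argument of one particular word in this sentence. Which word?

Pre-movement form: The researcher should threaten to put which option behind the partition before the deadline.
'which option' functions as the direct object of 'put'. It moves to the left edge, and the trace sits right after 'put':
Nobody could remember which option the researcher should threaten to put ___ behind the partition before the deadline.

put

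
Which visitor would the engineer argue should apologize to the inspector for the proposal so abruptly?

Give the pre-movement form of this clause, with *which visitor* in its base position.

'which visitor' is the subject of the clause embedded under 'argue'. It moves to the left edge, and the trace sits right after 'argue':
Which visitor would the engineer argue ___ should apologize to the inspector for the proposal so abruptly?

The engineer would argue which visitor should apologize to the inspector for the proposal so abruptly.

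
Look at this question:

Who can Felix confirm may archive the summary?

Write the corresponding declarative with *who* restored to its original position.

Felix can confirm who may archive the summary.

'who' functions as the subject of the clause embedded under 'confirm'. Wh-movement fronts it, leaving a gap right after 'confirm':
Who can Felix confirm ___ may archive the summary?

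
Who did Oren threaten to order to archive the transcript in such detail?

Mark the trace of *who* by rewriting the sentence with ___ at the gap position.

Who did Oren threaten to order ___ to archive the transcript in such detail?

Pre-movement form: Oren did threaten to order who to archive the transcript in such detail.
'who' is the direct object of 'order'. The gap is right after 'order'.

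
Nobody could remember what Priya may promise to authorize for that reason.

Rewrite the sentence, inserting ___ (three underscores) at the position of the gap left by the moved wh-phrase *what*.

Nobody could remember what Priya may promise to authorize ___ for that reason.

Pre-movement form: Priya may promise to authorize what for that reason.
The filler 'what' is interpreted as the direct object of 'authorize'. The gap is right after 'authorize'.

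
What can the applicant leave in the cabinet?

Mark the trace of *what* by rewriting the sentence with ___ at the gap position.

What can the applicant leave ___ in the cabinet?

In situ: The applicant can leave what in the cabinet.
The filler 'what' is interpreted as the direct object of 'leave'. The gap is right after 'leave'.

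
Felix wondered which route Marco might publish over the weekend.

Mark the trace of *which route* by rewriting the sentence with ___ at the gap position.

Felix wondered which route Marco might publish ___ over the weekend.

Pre-movement form: Marco might publish which route over the weekend.
'which route' functions as the direct object of 'publish'. The gap is right after 'publish'.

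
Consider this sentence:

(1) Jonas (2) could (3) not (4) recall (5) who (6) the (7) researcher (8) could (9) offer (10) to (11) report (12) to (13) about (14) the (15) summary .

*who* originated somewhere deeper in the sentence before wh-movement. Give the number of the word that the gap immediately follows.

Pre-movement form: The researcher could offer to report to who about the summary.
The filler 'who' is interpreted as the object of the preposition 'to'. Fronting leaves a gap immediately after 'to':
Jonas could not recall who the researcher could offer to report to ___ about the summary.
'to' is word 12.

12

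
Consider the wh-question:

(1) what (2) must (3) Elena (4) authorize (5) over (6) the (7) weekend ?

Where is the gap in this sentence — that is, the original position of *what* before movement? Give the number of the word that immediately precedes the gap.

Underlying clause: Elena must authorize what over the weekend.
'what' functions as the direct object of 'authorize'. Fronting leaves a gap immediately after 'authorize':
What must Elena authorize ___ over the weekend?
'authorize' is word 4.

4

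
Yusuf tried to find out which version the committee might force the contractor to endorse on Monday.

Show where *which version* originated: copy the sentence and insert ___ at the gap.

Yusuf tried to find out which version the committee might force the contractor to endorse ___ on Monday.

Before movement: The committee might force the contractor to endorse which version on Monday.
'which version' functions as the direct object of 'endorse'. The gap is right after 'endorse'.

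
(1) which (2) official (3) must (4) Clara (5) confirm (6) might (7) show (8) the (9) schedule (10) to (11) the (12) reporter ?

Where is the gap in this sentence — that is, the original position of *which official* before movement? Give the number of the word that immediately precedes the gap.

Before movement: Clara must confirm which official might show the schedule to the reporter.
'which official' functions as the subject of the clause embedded under 'confirm'. Wh-movement fronts it, leaving a gap right after 'confirm':
Which official must Clara confirm ___ might show the schedule to the reporter?
'confirm' is word 5.

5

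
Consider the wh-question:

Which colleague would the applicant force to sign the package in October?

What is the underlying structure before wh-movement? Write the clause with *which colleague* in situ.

'which colleague' functions as the direct object of 'force'. Fronting leaves a gap immediately after 'force':
Which colleague would the applicant force ___ to sign the package in October?

The applicant would force which colleague to sign the package in October.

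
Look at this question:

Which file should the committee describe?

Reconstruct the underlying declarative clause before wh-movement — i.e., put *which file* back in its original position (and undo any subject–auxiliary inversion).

'which file' functions as the direct object of 'describe'. Wh-movement fronts it, leaving a gap right after 'describe':
Which file should the committee describe ___?

The committee should describe which file.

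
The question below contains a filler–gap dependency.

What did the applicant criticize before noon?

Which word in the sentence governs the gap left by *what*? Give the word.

criticize

Underlying clause: The applicant did criticize what before noon.
'what' is the direct object of 'criticize'. Wh-movement fronts it, leaving a gap right after 'criticize':
What did the applicant criticize ___ before noon?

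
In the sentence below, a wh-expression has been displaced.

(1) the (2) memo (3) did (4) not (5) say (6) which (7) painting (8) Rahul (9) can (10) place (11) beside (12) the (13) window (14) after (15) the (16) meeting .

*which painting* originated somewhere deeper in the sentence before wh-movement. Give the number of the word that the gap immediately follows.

In situ: Rahul can place which painting beside the window after the meeting.
'which painting' is the direct object of 'place'. It moves to the left edge, and the trace sits right after 'place':
The memo did not say which painting Rahul can place ___ beside the window after the meeting.
'place' is word 10.

10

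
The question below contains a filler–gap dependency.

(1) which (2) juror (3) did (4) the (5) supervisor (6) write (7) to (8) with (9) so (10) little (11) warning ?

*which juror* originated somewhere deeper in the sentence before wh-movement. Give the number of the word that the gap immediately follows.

7

Pre-movement form: The supervisor did write to which juror with so little warning.
The filler 'which juror' is interpreted as the object of the preposition 'to'. Fronting leaves a gap immediately after 'to':
Which juror did the supervisor write to ___ with so little warning?
'to' is word 7.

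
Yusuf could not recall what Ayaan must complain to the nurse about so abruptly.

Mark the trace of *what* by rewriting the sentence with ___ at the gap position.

Before movement: Ayaan must complain to the nurse about what so abruptly.
The filler 'what' is interpreted as the object of the preposition 'about'. The gap is right after 'about'.

Yusuf could not recall what Ayaan must complain to the nurse about ___ so abruptly.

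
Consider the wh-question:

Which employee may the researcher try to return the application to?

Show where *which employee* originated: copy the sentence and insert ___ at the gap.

Before movement: The researcher may try to return the application to which employee.
'which employee' functions as the object of the preposition 'to' (recipient of 'return'). The gap is right after 'to'.

Which employee may the researcher try to return the application to ___?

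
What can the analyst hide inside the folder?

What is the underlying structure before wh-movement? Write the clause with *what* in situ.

The analyst can hide what inside the folder.

The filler 'what' is interpreted as the direct object of 'hide'. Fronting leaves a gap immediately after 'hide':
What can the analyst hide ___ inside the folder?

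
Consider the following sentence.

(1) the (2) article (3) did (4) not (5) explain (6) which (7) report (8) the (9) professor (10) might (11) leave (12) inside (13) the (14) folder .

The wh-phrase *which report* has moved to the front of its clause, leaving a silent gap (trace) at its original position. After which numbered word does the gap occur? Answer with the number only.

Underlying clause: The professor might leave which report inside the folder.
The filler 'which report' is interpreted as the direct object of 'leave'. Wh-movement fronts it, leaving a gap right after 'leave':
The article did not explain which report the professor might leave ___ inside the folder.
'leave' is word 11.

11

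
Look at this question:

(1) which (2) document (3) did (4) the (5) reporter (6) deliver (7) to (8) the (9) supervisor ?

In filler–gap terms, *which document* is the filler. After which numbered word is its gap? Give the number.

In situ: The reporter did deliver which document to the supervisor.
The filler 'which document' is interpreted as the direct object of 'deliver'. Fronting leaves a gap immediately after 'deliver':
Which document did the reporter deliver ___ to the supervisor?
'deliver' is word 6.

6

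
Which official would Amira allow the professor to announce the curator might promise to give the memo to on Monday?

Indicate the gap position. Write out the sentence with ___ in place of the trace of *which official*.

Which official would Amira allow the professor to announce the curator might promise to give the memo to ___ on Monday?

Underlying clause: Amira would allow the professor to announce the curator might promise to give the memo to which official on Monday.
'which official' is the object of the preposition 'to' (recipient of 'give'). The gap is right after 'to'.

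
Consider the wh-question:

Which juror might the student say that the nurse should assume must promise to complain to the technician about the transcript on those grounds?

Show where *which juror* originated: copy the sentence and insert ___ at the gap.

Underlying clause: The student might say that the nurse should assume which juror must promise to complain to the technician about the transcript on those grounds.
'which juror' is the subject of the clause embedded under 'assume'. The gap is right after 'assume'.

Which juror might the student say that the nurse should assume ___ must promise to complain to the technician about the transcript on those grounds?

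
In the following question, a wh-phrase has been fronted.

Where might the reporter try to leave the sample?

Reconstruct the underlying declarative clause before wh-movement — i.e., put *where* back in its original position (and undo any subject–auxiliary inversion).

'where' is the locative complement of 'leave'. Fronting leaves a gap immediately after 'sample':
Where might the reporter try to leave the sample ___?

The reporter might try to leave the sample where.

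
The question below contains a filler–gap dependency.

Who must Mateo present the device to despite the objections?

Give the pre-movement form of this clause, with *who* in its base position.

'who' functions as the object of the preposition 'to' (recipient of 'present'). Fronting leaves a gap immediately after 'to':
Who must Mateo present the device to ___ despite the objections?

Mateo must present the device to who despite the objections.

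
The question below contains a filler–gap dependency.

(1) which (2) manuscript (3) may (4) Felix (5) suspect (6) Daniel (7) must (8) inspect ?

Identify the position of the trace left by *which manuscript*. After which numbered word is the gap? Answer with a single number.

8

Pre-movement form: Felix may suspect Daniel must inspect which manuscript.
'which manuscript' functions as the direct object of 'inspect'. It moves to the left edge, and the trace sits right after 'inspect':
Which manuscript may Felix suspect Daniel must inspect ___?
'inspect' is word 8.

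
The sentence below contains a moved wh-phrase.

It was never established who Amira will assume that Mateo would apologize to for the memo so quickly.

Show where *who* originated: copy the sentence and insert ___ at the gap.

In situ: Amira will assume that Mateo would apologize to who for the memo so quickly.
'who' is the object of the preposition 'to'. The gap is right after 'to'.

It was never established who Amira will assume that Mateo would apologize to ___ for the memo so quickly.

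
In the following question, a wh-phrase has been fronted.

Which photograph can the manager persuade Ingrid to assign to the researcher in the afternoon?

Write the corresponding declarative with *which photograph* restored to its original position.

The manager can persuade Ingrid to assign which photograph to the researcher in the afternoon.

'which photograph' functions as the direct object of 'assign'. It moves to the left edge, and the trace sits right after 'assign':
Which photograph can the manager persuade Ingrid to assign ___ to the researcher in the afternoon?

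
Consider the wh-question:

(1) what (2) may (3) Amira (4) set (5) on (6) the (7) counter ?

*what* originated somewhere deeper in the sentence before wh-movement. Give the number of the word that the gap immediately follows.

Underlying clause: Amira may set what on the counter.
'what' functions as the direct object of 'set'. Fronting leaves a gap immediately after 'set':
What may Amira set ___ on the counter?
'set' is word 4.

4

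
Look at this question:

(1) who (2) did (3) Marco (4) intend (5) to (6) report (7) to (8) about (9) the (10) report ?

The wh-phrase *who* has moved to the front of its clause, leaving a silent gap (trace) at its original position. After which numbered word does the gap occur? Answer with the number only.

7

In situ: Marco did intend to report to who about the report.
The filler 'who' is interpreted as the object of the preposition 'to'. Fronting leaves a gap immediately after 'to':
Who did Marco intend to report to ___ about the report?
'to' is word 7.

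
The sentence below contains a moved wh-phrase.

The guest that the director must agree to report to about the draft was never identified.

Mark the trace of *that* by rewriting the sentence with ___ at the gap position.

'that' is the object of the preposition 'to'. The gap is right after 'to'.

The guest that the director must agree to report to ___ about the draft was never identified.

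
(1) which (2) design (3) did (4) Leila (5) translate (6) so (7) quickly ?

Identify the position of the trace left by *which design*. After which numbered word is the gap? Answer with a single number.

In situ: Leila did translate which design so quickly.
The filler 'which design' is interpreted as the direct object of 'translate'. Fronting leaves a gap immediately after 'translate':
Which design did Leila translate ___ so quickly?
'translate' is word 5.

5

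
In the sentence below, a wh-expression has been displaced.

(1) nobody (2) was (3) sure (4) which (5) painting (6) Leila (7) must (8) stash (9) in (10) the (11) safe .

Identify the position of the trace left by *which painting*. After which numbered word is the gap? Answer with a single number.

8

Underlying clause: Leila must stash which painting in the safe.
'which painting' functions as the direct object of 'stash'. Wh-movement fronts it, leaving a gap right after 'stash':
Nobody was sure which painting Leila must stash ___ in the safe.
'stash' is word 8.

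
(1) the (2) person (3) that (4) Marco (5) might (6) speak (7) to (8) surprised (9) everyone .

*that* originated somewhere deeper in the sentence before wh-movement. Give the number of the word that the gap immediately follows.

'that' is the object of the preposition 'to'. It moves to the left edge, and the trace sits right after 'to':
The person that Marco might speak to ___ surprised everyone.
'to' is word 7.

7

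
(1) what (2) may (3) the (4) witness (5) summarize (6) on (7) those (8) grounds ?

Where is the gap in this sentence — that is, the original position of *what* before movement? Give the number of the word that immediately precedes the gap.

5

Before movement: The witness may summarize what on those grounds.
'what' is the direct object of 'summarize'. It moves to the left edge, and the trace sits right after 'summarize':
What may the witness summarize ___ on those grounds?
'summarize' is word 5.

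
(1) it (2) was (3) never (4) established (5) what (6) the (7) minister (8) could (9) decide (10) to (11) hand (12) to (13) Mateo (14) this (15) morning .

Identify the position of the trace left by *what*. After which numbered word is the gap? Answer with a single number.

11

Pre-movement form: The minister could decide to hand what to Mateo this morning.
The filler 'what' is interpreted as the direct object of 'hand'. It moves to the left edge, and the trace sits right after 'hand':
It was never established what the minister could decide to hand ___ to Mateo this morning.
'hand' is word 11.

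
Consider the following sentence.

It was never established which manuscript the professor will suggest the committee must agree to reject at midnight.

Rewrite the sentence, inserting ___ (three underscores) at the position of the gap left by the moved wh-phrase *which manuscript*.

Underlying clause: The professor will suggest the committee must agree to reject which manuscript at midnight.
'which manuscript' is the direct object of 'reject'. The gap is right after 'reject'.

It was never established which manuscript the professor will suggest the committee must agree to reject ___ at midnight.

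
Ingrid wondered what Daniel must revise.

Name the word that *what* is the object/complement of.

revise

Pre-movement form: Daniel must revise what.
The filler 'what' is interpreted as the direct object of 'revise'. Fronting leaves a gap immediately after 'revise':
Ingrid wondered what Daniel must revise ___.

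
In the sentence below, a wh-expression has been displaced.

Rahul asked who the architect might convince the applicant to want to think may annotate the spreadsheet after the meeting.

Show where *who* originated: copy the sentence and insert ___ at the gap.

Rahul asked who the architect might convince the applicant to want to think ___ may annotate the spreadsheet after the meeting.

Pre-movement form: The architect might convince the applicant to want to think who may annotate the spreadsheet after the meeting.
'who' is the subject of the clause embedded under 'think'. The gap is right after 'think'.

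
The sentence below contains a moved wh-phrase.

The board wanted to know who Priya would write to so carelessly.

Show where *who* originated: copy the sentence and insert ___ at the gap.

Before movement: Priya would write to who so carelessly.
The filler 'who' is interpreted as the object of the preposition 'to'. The gap is right after 'to'.

The board wanted to know who Priya would write to ___ so carelessly.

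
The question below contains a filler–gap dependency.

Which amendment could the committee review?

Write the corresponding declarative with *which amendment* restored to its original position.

The committee could review which amendment.

'which amendment' is the direct object of 'review'. Fronting leaves a gap immediately after 'review':
Which amendment could the committee review ___?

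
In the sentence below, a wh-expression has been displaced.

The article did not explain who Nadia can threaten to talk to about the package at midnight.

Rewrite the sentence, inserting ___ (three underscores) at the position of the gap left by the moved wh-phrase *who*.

The article did not explain who Nadia can threaten to talk to ___ about the package at midnight.

Before movement: Nadia can threaten to talk to who about the package at midnight.
The filler 'who' is interpreted as the object of the preposition 'to'. The gap is right after 'to'.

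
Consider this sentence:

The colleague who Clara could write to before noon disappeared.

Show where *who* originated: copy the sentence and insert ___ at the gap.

The colleague who Clara could write to ___ before noon disappeared.

'who' functions as the object of the preposition 'to'. The gap is right after 'to'.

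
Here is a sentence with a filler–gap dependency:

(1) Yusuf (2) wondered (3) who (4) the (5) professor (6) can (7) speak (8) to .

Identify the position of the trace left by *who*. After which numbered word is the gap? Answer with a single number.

8

Underlying clause: The professor can speak to who.
'who' functions as the object of the preposition 'to'. It moves to the left edge, and the trace sits right after 'to':
Yusuf wondered who the professor can speak to ___.
'to' is word 8.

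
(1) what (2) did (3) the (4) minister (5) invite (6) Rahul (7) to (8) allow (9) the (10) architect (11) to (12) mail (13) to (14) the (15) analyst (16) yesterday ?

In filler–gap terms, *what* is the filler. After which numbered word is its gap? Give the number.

In situ: The minister did invite Rahul to allow the architect to mail what to the analyst yesterday.
'what' functions as the direct object of 'mail'. It moves to the left edge, and the trace sits right after 'mail':
What did the minister invite Rahul to allow the architect to mail ___ to the analyst yesterday?
'mail' is word 12.

12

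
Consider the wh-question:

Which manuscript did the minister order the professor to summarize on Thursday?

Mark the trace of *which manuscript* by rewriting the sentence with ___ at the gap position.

Which manuscript did the minister order the professor to summarize ___ on Thursday?

Before movement: The minister did order the professor to summarize which manuscript on Thursday.
'which manuscript' functions as the direct object of 'summarize'. The gap is right after 'summarize'.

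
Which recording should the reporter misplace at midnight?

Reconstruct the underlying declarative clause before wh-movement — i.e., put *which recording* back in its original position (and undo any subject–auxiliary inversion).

The filler 'which recording' is interpreted as the direct object of 'misplace'. Wh-movement fronts it, leaving a gap right after 'misplace':
Which recording should the reporter misplace ___ at midnight?

The reporter should misplace which recording at midnight.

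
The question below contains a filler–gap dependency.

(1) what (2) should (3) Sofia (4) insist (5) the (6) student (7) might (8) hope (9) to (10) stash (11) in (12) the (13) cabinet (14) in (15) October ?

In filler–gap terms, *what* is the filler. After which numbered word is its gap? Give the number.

In situ: Sofia should insist the student might hope to stash what in the cabinet in October.
The filler 'what' is interpreted as the direct object of 'stash'. It moves to the left edge, and the trace sits right after 'stash':
What should Sofia insist the student might hope to stash ___ in the cabinet in October?
'stash' is word 10.

10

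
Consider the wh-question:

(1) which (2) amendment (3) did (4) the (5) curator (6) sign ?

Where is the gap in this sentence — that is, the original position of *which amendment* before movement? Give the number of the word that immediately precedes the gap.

Before movement: The curator did sign which amendment.
'which amendment' functions as the direct object of 'sign'. Wh-movement fronts it, leaving a gap right after 'sign':
Which amendment did the curator sign ___?
'sign' is word 6.

6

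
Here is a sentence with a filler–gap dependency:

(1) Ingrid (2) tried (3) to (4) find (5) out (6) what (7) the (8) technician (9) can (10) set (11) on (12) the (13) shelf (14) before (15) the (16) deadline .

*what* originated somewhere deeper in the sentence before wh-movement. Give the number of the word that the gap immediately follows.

10

Before movement: The technician can set what on the shelf before the deadline.
'what' functions as the direct object of 'set'. Fronting leaves a gap immediately after 'set':
Ingrid tried to find out what the technician can set ___ on the shelf before the deadline.
'set' is word 10.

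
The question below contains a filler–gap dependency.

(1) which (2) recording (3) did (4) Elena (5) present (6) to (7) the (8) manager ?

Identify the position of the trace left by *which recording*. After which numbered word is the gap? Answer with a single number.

5

Underlying clause: Elena did present which recording to the manager.
The filler 'which recording' is interpreted as the direct object of 'present'. It moves to the left edge, and the trace sits right after 'present':
Which recording did Elena present ___ to the manager?
'present' is word 5.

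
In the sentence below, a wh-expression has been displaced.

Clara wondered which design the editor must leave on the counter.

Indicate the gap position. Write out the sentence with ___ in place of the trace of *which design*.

Clara wondered which design the editor must leave ___ on the counter.

Before movement: The editor must leave which design on the counter.
The filler 'which design' is interpreted as the direct object of 'leave'. The gap is right after 'leave'.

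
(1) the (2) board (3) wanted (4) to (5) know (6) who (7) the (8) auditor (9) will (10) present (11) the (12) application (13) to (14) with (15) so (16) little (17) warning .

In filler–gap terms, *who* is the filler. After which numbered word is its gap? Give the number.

Pre-movement form: The auditor will present the application to who with so little warning.
'who' is the object of the preposition 'to' (recipient of 'present'). Wh-movement fronts it, leaving a gap right after 'to':
The board wanted to know who the auditor will present the application to ___ with so little warning.
'to' is word 13.

13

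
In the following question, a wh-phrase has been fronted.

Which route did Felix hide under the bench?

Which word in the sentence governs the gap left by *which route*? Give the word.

Before movement: Felix did hide which route under the bench.
'which route' is the direct object of 'hide'. Fronting leaves a gap immediately after 'hide':
Which route did Felix hide ___ under the bench?

hide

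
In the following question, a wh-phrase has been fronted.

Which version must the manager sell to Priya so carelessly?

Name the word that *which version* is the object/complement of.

sell

Underlying clause: The manager must sell which version to Priya so carelessly.
'which version' is the direct object of 'sell'. It moves to the left edge, and the trace sits right after 'sell':
Which version must the manager sell ___ to Priya so carelessly?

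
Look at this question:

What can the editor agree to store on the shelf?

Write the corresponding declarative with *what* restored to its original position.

The editor can agree to store what on the shelf.

'what' is the direct object of 'store'. Wh-movement fronts it, leaving a gap right after 'store':
What can the editor agree to store ___ on the shelf?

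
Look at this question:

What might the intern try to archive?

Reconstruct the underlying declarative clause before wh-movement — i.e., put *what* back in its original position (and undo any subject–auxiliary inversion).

The intern might try to archive what.

The filler 'what' is interpreted as the direct object of 'archive'. Fronting leaves a gap immediately after 'archive':
What might the intern try to archive ___?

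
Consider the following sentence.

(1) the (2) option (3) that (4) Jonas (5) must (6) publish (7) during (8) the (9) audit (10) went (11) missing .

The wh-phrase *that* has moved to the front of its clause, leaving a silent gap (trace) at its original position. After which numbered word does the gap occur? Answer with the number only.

6

The filler 'that' is interpreted as the direct object of 'publish'. Wh-movement fronts it, leaving a gap right after 'publish':
The option that Jonas must publish ___ during the audit went missing.
'publish' is word 6.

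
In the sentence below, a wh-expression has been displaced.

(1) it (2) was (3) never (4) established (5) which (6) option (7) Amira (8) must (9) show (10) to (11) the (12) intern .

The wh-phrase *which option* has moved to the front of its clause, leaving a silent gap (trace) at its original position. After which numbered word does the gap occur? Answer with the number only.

Underlying clause: Amira must show which option to the intern.
'which option' is the direct object of 'show'. Fronting leaves a gap immediately after 'show':
It was never established which option Amira must show ___ to the intern.
'show' is word 9.

9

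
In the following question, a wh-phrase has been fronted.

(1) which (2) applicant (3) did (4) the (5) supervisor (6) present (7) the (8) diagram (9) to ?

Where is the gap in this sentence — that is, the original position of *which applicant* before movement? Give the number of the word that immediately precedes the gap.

Pre-movement form: The supervisor did present the diagram to which applicant.
'which applicant' functions as the object of the preposition 'to' (recipient of 'present'). Wh-movement fronts it, leaving a gap right after 'to':
Which applicant did the supervisor present the diagram to ___?
'to' is word 9.

9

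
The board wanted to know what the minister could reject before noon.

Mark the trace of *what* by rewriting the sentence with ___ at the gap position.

In situ: The minister could reject what before noon.
'what' is the direct object of 'reject'. The gap is right after 'reject'.

The board wanted to know what the minister could reject ___ before noon.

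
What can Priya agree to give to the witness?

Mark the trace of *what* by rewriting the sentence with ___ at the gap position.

What can Priya agree to give ___ to the witness?

Before movement: Priya can agree to give what to the witness.
'what' functions as the direct object of 'give'. The gap is right after 'give'.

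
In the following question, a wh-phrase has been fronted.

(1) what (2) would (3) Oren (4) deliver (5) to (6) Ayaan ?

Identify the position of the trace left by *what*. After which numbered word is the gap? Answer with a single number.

Pre-movement form: Oren would deliver what to Ayaan.
'what' functions as the direct object of 'deliver'. Fronting leaves a gap immediately after 'deliver':
What would Oren deliver ___ to Ayaan?
'deliver' is word 4.

4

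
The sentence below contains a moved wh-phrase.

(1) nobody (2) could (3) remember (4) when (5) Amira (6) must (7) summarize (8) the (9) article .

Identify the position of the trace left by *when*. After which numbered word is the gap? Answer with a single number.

9

Underlying clause: Amira must summarize the article when.
'when' is the temporal adjunct. Fronting leaves a gap immediately after 'article':
Nobody could remember when Amira must summarize the article ___.
'article' is word 9.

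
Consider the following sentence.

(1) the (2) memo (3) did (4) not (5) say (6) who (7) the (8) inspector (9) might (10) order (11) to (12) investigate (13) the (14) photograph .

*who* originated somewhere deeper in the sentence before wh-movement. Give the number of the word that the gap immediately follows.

In situ: The inspector might order who to investigate the photograph.
'who' functions as the direct object of 'order'. It moves to the left edge, and the trace sits right after 'order':
The memo did not say who the inspector might order ___ to investigate the photograph.
'order' is word 10.

10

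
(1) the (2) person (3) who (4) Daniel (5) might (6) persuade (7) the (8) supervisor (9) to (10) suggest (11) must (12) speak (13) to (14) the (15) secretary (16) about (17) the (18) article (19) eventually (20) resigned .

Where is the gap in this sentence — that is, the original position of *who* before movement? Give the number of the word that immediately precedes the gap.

10

'who' is the subject of the clause embedded under 'suggest'. Fronting leaves a gap immediately after 'suggest':
The person who Daniel might persuade the supervisor to suggest ___ must speak to the secretary about the article eventually resigned.
'suggest' is word 10.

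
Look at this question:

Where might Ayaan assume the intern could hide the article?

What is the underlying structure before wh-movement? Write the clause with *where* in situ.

Ayaan might assume the intern could hide the article where.

'where' is the locative complement of 'hide'. Wh-movement fronts it, leaving a gap right after 'article':
Where might Ayaan assume the intern could hide the article ___?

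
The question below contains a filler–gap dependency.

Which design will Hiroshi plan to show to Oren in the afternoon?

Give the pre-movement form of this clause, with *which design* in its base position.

'which design' is the direct object of 'show'. It moves to the left edge, and the trace sits right after 'show':
Which design will Hiroshi plan to show ___ to Oren in the afternoon?

Hiroshi will plan to show which design to Oren in the afternoon.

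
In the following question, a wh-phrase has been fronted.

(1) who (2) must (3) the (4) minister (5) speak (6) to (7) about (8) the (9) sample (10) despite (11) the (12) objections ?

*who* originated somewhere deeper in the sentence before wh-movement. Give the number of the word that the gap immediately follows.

Before movement: The minister must speak to who about the sample despite the objections.
'who' functions as the object of the preposition 'to'. It moves to the left edge, and the trace sits right after 'to':
Who must the minister speak to ___ about the sample despite the objections?
'to' is word 6.

6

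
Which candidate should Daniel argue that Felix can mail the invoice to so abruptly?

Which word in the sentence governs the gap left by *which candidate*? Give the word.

Pre-movement form: Daniel should argue that Felix can mail the invoice to which candidate so abruptly.
'which candidate' functions as the object of the preposition 'to' (recipient of 'mail'). Wh-movement fronts it, leaving a gap right after 'to':
Which candidate should Daniel argue that Felix can mail the invoice to ___ so abruptly?

to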